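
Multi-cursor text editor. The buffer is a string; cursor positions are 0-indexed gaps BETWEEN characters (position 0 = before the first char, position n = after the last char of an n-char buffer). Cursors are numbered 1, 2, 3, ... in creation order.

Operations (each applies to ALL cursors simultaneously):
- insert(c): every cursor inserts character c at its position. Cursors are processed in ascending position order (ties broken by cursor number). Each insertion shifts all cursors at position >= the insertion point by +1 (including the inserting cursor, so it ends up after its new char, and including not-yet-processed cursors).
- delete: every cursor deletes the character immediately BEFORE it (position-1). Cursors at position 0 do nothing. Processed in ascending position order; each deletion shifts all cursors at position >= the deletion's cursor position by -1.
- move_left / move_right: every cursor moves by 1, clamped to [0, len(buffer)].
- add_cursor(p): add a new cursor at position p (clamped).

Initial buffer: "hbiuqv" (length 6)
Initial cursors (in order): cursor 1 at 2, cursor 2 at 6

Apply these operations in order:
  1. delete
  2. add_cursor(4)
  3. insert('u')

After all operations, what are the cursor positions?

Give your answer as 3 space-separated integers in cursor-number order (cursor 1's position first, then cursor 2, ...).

After op 1 (delete): buffer="hiuq" (len 4), cursors c1@1 c2@4, authorship ....
After op 2 (add_cursor(4)): buffer="hiuq" (len 4), cursors c1@1 c2@4 c3@4, authorship ....
After op 3 (insert('u')): buffer="huiuquu" (len 7), cursors c1@2 c2@7 c3@7, authorship .1...23

Answer: 2 7 7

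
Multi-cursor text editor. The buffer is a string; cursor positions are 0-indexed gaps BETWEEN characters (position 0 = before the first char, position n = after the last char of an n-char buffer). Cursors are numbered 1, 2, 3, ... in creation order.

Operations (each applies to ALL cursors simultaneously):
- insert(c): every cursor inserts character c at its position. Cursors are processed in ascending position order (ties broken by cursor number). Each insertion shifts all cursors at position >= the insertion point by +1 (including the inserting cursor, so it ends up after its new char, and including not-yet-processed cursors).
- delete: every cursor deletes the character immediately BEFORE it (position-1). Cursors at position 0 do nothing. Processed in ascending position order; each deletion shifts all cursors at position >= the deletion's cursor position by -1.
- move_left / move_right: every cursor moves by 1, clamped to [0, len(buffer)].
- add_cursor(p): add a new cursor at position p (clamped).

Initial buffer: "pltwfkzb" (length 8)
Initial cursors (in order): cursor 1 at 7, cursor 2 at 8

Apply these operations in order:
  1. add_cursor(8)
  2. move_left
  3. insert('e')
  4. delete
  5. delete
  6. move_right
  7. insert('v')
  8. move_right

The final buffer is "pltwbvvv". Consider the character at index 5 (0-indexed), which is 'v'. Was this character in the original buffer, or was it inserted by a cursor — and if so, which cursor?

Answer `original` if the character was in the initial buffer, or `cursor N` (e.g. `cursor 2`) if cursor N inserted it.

After op 1 (add_cursor(8)): buffer="pltwfkzb" (len 8), cursors c1@7 c2@8 c3@8, authorship ........
After op 2 (move_left): buffer="pltwfkzb" (len 8), cursors c1@6 c2@7 c3@7, authorship ........
After op 3 (insert('e')): buffer="pltwfkezeeb" (len 11), cursors c1@7 c2@10 c3@10, authorship ......1.23.
After op 4 (delete): buffer="pltwfkzb" (len 8), cursors c1@6 c2@7 c3@7, authorship ........
After op 5 (delete): buffer="pltwb" (len 5), cursors c1@4 c2@4 c3@4, authorship .....
After op 6 (move_right): buffer="pltwb" (len 5), cursors c1@5 c2@5 c3@5, authorship .....
After op 7 (insert('v')): buffer="pltwbvvv" (len 8), cursors c1@8 c2@8 c3@8, authorship .....123
After op 8 (move_right): buffer="pltwbvvv" (len 8), cursors c1@8 c2@8 c3@8, authorship .....123
Authorship (.=original, N=cursor N): . . . . . 1 2 3
Index 5: author = 1

Answer: cursor 1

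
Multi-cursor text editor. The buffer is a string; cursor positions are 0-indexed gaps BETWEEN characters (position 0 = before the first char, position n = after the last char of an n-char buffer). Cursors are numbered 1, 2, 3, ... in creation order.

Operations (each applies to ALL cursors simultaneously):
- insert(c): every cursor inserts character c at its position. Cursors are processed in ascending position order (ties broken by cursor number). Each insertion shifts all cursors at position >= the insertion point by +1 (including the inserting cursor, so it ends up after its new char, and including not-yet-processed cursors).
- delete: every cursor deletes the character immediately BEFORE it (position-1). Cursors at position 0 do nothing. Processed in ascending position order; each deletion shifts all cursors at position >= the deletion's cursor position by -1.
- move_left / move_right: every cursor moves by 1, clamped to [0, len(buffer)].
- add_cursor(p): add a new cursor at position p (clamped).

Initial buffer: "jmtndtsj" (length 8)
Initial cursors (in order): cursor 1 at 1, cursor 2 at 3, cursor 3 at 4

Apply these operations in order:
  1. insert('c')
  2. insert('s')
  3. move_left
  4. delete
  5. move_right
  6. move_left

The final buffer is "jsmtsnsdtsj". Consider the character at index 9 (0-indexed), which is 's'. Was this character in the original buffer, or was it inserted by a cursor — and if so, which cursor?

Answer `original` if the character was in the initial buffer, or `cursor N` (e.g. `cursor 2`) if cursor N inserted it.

After op 1 (insert('c')): buffer="jcmtcncdtsj" (len 11), cursors c1@2 c2@5 c3@7, authorship .1..2.3....
After op 2 (insert('s')): buffer="jcsmtcsncsdtsj" (len 14), cursors c1@3 c2@7 c3@10, authorship .11..22.33....
After op 3 (move_left): buffer="jcsmtcsncsdtsj" (len 14), cursors c1@2 c2@6 c3@9, authorship .11..22.33....
After op 4 (delete): buffer="jsmtsnsdtsj" (len 11), cursors c1@1 c2@4 c3@6, authorship .1..2.3....
After op 5 (move_right): buffer="jsmtsnsdtsj" (len 11), cursors c1@2 c2@5 c3@7, authorship .1..2.3....
After op 6 (move_left): buffer="jsmtsnsdtsj" (len 11), cursors c1@1 c2@4 c3@6, authorship .1..2.3....
Authorship (.=original, N=cursor N): . 1 . . 2 . 3 . . . .
Index 9: author = original

Answer: original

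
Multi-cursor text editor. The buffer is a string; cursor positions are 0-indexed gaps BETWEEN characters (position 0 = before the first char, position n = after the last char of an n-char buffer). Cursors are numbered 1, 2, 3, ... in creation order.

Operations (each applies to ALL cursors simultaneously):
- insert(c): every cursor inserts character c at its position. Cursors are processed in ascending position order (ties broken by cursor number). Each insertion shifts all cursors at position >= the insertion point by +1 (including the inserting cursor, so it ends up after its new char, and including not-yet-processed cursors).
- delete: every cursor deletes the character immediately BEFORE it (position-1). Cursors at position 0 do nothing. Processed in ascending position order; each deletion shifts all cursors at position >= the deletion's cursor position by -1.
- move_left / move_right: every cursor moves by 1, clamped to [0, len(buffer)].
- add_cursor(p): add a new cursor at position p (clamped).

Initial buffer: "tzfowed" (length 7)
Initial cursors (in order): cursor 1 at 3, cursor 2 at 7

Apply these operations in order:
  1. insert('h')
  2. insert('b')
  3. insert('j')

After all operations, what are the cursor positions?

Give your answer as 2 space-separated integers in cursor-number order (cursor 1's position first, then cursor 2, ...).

Answer: 6 13

Derivation:
After op 1 (insert('h')): buffer="tzfhowedh" (len 9), cursors c1@4 c2@9, authorship ...1....2
After op 2 (insert('b')): buffer="tzfhbowedhb" (len 11), cursors c1@5 c2@11, authorship ...11....22
After op 3 (insert('j')): buffer="tzfhbjowedhbj" (len 13), cursors c1@6 c2@13, authorship ...111....222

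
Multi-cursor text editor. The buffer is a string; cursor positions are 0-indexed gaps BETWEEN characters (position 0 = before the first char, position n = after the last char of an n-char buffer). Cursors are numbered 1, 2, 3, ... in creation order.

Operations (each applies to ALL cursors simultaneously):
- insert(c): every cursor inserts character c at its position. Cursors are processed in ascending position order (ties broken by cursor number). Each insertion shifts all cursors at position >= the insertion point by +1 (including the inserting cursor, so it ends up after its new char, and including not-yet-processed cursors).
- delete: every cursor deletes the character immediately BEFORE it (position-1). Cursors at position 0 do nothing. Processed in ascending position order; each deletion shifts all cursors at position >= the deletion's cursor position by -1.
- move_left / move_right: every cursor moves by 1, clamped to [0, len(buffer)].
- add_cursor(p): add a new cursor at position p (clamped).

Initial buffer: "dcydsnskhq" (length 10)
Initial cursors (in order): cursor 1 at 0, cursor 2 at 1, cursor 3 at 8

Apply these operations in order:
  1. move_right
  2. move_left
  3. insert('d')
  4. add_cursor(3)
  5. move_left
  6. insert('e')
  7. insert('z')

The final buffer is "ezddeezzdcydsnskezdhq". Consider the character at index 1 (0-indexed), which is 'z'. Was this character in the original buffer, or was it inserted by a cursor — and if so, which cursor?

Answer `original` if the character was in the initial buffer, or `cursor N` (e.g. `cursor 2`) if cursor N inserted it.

After op 1 (move_right): buffer="dcydsnskhq" (len 10), cursors c1@1 c2@2 c3@9, authorship ..........
After op 2 (move_left): buffer="dcydsnskhq" (len 10), cursors c1@0 c2@1 c3@8, authorship ..........
After op 3 (insert('d')): buffer="dddcydsnskdhq" (len 13), cursors c1@1 c2@3 c3@11, authorship 1.2.......3..
After op 4 (add_cursor(3)): buffer="dddcydsnskdhq" (len 13), cursors c1@1 c2@3 c4@3 c3@11, authorship 1.2.......3..
After op 5 (move_left): buffer="dddcydsnskdhq" (len 13), cursors c1@0 c2@2 c4@2 c3@10, authorship 1.2.......3..
After op 6 (insert('e')): buffer="eddeedcydsnskedhq" (len 17), cursors c1@1 c2@5 c4@5 c3@14, authorship 11.242.......33..
After op 7 (insert('z')): buffer="ezddeezzdcydsnskezdhq" (len 21), cursors c1@2 c2@8 c4@8 c3@18, authorship 111.24242.......333..
Authorship (.=original, N=cursor N): 1 1 1 . 2 4 2 4 2 . . . . . . . 3 3 3 . .
Index 1: author = 1

Answer: cursor 1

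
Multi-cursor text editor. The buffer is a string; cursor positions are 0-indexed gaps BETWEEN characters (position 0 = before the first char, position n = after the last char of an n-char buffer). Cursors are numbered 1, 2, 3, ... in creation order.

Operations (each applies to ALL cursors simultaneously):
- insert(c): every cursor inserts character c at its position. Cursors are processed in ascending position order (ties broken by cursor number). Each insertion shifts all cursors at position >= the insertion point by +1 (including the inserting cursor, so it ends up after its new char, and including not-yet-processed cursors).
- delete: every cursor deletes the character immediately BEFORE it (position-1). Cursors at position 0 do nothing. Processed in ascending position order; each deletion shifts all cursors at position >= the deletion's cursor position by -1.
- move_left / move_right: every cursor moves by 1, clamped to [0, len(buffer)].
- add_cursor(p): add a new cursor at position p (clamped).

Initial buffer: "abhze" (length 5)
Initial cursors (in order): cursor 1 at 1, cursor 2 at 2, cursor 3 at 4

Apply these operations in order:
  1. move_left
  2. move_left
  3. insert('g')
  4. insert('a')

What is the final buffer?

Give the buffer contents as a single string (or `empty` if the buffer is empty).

After op 1 (move_left): buffer="abhze" (len 5), cursors c1@0 c2@1 c3@3, authorship .....
After op 2 (move_left): buffer="abhze" (len 5), cursors c1@0 c2@0 c3@2, authorship .....
After op 3 (insert('g')): buffer="ggabghze" (len 8), cursors c1@2 c2@2 c3@5, authorship 12..3...
After op 4 (insert('a')): buffer="ggaaabgahze" (len 11), cursors c1@4 c2@4 c3@8, authorship 1212..33...

Answer: ggaaabgahze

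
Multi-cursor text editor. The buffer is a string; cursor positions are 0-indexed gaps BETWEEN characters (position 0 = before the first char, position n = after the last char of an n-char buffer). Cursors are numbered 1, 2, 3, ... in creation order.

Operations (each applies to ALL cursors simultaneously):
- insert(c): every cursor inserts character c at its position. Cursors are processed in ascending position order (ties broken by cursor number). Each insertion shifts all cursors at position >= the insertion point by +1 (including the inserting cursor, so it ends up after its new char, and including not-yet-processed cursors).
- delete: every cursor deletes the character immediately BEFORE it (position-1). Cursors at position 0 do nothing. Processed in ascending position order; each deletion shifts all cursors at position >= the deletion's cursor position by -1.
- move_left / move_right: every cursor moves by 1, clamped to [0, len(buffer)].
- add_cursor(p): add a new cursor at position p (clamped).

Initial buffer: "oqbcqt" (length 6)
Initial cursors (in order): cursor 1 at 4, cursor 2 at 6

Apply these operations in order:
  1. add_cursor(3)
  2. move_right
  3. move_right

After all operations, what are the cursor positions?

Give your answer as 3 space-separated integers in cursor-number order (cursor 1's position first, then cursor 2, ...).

Answer: 6 6 5

Derivation:
After op 1 (add_cursor(3)): buffer="oqbcqt" (len 6), cursors c3@3 c1@4 c2@6, authorship ......
After op 2 (move_right): buffer="oqbcqt" (len 6), cursors c3@4 c1@5 c2@6, authorship ......
After op 3 (move_right): buffer="oqbcqt" (len 6), cursors c3@5 c1@6 c2@6, authorship ......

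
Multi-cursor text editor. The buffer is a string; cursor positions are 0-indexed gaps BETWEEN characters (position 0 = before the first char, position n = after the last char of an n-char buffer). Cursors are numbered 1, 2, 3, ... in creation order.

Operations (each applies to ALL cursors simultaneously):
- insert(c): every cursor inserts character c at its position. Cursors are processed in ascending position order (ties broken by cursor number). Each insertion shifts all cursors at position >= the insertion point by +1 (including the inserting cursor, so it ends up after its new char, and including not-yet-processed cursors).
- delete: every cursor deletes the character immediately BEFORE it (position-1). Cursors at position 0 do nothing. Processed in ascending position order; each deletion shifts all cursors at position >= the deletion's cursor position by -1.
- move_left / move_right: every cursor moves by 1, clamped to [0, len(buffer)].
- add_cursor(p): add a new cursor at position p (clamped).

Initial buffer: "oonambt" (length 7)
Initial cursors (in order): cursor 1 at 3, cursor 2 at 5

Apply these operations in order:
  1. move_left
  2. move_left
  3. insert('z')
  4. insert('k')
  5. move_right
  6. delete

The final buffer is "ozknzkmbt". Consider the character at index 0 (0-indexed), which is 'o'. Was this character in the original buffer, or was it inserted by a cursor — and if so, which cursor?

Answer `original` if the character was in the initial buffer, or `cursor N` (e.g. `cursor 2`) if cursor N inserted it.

After op 1 (move_left): buffer="oonambt" (len 7), cursors c1@2 c2@4, authorship .......
After op 2 (move_left): buffer="oonambt" (len 7), cursors c1@1 c2@3, authorship .......
After op 3 (insert('z')): buffer="ozonzambt" (len 9), cursors c1@2 c2@5, authorship .1..2....
After op 4 (insert('k')): buffer="ozkonzkambt" (len 11), cursors c1@3 c2@7, authorship .11..22....
After op 5 (move_right): buffer="ozkonzkambt" (len 11), cursors c1@4 c2@8, authorship .11..22....
After op 6 (delete): buffer="ozknzkmbt" (len 9), cursors c1@3 c2@6, authorship .11.22...
Authorship (.=original, N=cursor N): . 1 1 . 2 2 . . .
Index 0: author = original

Answer: original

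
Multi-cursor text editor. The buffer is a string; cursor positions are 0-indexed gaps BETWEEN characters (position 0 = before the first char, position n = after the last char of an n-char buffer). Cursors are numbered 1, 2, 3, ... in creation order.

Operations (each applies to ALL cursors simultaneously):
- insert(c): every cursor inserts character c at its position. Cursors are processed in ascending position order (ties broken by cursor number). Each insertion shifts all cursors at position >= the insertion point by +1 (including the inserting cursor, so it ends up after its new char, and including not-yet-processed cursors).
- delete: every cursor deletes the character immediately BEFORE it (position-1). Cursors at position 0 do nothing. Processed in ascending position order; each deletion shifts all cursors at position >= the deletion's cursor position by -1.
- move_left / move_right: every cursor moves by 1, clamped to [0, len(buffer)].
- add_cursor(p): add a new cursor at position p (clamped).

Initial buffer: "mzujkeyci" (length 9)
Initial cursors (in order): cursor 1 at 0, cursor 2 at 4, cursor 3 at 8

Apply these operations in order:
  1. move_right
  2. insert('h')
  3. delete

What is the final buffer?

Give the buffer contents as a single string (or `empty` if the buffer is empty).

After op 1 (move_right): buffer="mzujkeyci" (len 9), cursors c1@1 c2@5 c3@9, authorship .........
After op 2 (insert('h')): buffer="mhzujkheycih" (len 12), cursors c1@2 c2@7 c3@12, authorship .1....2....3
After op 3 (delete): buffer="mzujkeyci" (len 9), cursors c1@1 c2@5 c3@9, authorship .........

Answer: mzujkeyci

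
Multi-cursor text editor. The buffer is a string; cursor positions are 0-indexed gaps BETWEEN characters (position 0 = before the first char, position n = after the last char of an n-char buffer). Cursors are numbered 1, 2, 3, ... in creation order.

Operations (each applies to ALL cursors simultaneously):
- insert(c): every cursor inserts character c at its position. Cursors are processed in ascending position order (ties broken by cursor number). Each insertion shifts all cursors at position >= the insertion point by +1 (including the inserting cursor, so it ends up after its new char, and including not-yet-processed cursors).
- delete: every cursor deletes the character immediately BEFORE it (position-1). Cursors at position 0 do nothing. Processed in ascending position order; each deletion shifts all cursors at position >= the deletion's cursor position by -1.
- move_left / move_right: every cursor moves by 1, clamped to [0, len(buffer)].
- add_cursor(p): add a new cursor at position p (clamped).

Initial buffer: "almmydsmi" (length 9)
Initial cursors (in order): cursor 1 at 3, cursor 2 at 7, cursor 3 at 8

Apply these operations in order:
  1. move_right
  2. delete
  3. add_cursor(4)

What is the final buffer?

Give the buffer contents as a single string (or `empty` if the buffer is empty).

After op 1 (move_right): buffer="almmydsmi" (len 9), cursors c1@4 c2@8 c3@9, authorship .........
After op 2 (delete): buffer="almyds" (len 6), cursors c1@3 c2@6 c3@6, authorship ......
After op 3 (add_cursor(4)): buffer="almyds" (len 6), cursors c1@3 c4@4 c2@6 c3@6, authorship ......

Answer: almyds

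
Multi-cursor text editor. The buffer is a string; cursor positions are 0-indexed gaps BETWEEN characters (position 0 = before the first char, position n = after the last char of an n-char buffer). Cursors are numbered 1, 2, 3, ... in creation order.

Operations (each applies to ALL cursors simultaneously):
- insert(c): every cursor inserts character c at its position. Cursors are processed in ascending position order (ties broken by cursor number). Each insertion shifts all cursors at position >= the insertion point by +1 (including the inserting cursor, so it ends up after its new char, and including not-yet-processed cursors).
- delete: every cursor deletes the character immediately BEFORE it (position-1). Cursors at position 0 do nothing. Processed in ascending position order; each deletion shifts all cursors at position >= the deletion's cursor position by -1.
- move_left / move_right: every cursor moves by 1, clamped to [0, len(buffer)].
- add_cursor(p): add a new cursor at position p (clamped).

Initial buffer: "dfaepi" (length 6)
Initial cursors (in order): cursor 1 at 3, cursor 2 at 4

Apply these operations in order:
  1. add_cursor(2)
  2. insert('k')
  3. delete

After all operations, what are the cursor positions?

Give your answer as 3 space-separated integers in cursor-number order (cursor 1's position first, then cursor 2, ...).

After op 1 (add_cursor(2)): buffer="dfaepi" (len 6), cursors c3@2 c1@3 c2@4, authorship ......
After op 2 (insert('k')): buffer="dfkakekpi" (len 9), cursors c3@3 c1@5 c2@7, authorship ..3.1.2..
After op 3 (delete): buffer="dfaepi" (len 6), cursors c3@2 c1@3 c2@4, authorship ......

Answer: 3 4 2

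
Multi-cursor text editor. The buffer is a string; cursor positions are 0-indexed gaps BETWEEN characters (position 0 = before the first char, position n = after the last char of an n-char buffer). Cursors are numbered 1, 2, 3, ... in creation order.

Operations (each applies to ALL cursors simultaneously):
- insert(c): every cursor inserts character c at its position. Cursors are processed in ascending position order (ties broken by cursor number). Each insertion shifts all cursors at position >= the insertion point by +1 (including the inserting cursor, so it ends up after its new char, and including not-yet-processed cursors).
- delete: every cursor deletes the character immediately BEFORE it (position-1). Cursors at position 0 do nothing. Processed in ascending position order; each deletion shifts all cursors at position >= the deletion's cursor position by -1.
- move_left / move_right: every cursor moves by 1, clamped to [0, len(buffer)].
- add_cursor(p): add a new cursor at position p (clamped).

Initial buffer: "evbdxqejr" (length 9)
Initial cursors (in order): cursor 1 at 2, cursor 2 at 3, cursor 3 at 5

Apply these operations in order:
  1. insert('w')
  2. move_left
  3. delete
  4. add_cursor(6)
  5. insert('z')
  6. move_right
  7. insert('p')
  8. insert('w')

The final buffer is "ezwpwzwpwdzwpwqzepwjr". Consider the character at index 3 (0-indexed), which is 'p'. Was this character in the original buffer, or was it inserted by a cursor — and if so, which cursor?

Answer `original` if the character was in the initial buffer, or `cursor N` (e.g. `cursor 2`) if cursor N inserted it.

Answer: cursor 1

Derivation:
After op 1 (insert('w')): buffer="evwbwdxwqejr" (len 12), cursors c1@3 c2@5 c3@8, authorship ..1.2..3....
After op 2 (move_left): buffer="evwbwdxwqejr" (len 12), cursors c1@2 c2@4 c3@7, authorship ..1.2..3....
After op 3 (delete): buffer="ewwdwqejr" (len 9), cursors c1@1 c2@2 c3@4, authorship .12.3....
After op 4 (add_cursor(6)): buffer="ewwdwqejr" (len 9), cursors c1@1 c2@2 c3@4 c4@6, authorship .12.3....
After op 5 (insert('z')): buffer="ezwzwdzwqzejr" (len 13), cursors c1@2 c2@4 c3@7 c4@10, authorship .1122.33.4...
After op 6 (move_right): buffer="ezwzwdzwqzejr" (len 13), cursors c1@3 c2@5 c3@8 c4@11, authorship .1122.33.4...
After op 7 (insert('p')): buffer="ezwpzwpdzwpqzepjr" (len 17), cursors c1@4 c2@7 c3@11 c4@15, authorship .111222.333.4.4..
After op 8 (insert('w')): buffer="ezwpwzwpwdzwpwqzepwjr" (len 21), cursors c1@5 c2@9 c3@14 c4@19, authorship .11112222.3333.4.44..
Authorship (.=original, N=cursor N): . 1 1 1 1 2 2 2 2 . 3 3 3 3 . 4 . 4 4 . .
Index 3: author = 1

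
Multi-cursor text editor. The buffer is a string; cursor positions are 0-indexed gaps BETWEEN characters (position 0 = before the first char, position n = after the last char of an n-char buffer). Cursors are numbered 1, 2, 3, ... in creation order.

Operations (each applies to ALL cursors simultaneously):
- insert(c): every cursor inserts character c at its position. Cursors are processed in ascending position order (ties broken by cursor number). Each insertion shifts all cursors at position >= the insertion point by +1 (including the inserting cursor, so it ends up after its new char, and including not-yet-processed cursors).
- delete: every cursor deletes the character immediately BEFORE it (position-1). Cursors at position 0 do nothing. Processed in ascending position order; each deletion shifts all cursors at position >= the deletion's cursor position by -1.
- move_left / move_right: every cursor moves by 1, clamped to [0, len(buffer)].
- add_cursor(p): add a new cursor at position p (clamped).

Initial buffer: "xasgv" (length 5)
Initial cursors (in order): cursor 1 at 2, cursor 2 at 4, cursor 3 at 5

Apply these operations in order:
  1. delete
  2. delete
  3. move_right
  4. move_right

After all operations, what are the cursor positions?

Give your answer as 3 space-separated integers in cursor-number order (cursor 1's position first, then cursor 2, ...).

After op 1 (delete): buffer="xs" (len 2), cursors c1@1 c2@2 c3@2, authorship ..
After op 2 (delete): buffer="" (len 0), cursors c1@0 c2@0 c3@0, authorship 
After op 3 (move_right): buffer="" (len 0), cursors c1@0 c2@0 c3@0, authorship 
After op 4 (move_right): buffer="" (len 0), cursors c1@0 c2@0 c3@0, authorship 

Answer: 0 0 0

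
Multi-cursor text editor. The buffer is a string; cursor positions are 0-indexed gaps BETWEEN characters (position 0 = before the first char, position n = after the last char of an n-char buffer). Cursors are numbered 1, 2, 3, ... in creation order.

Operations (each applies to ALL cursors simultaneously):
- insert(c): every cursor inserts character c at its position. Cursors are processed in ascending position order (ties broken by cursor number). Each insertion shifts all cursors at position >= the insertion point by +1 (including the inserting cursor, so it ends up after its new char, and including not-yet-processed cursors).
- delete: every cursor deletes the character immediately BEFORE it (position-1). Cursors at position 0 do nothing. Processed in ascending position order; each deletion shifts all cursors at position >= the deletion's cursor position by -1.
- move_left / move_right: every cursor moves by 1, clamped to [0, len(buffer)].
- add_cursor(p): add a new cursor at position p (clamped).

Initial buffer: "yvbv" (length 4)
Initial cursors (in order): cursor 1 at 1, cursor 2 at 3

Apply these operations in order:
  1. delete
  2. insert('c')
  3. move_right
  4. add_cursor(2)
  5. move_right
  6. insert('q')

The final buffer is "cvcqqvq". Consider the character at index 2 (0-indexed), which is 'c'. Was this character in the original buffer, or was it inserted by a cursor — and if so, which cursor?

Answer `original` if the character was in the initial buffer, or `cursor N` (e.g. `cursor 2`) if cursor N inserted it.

Answer: cursor 2

Derivation:
After op 1 (delete): buffer="vv" (len 2), cursors c1@0 c2@1, authorship ..
After op 2 (insert('c')): buffer="cvcv" (len 4), cursors c1@1 c2@3, authorship 1.2.
After op 3 (move_right): buffer="cvcv" (len 4), cursors c1@2 c2@4, authorship 1.2.
After op 4 (add_cursor(2)): buffer="cvcv" (len 4), cursors c1@2 c3@2 c2@4, authorship 1.2.
After op 5 (move_right): buffer="cvcv" (len 4), cursors c1@3 c3@3 c2@4, authorship 1.2.
After op 6 (insert('q')): buffer="cvcqqvq" (len 7), cursors c1@5 c3@5 c2@7, authorship 1.213.2
Authorship (.=original, N=cursor N): 1 . 2 1 3 . 2
Index 2: author = 2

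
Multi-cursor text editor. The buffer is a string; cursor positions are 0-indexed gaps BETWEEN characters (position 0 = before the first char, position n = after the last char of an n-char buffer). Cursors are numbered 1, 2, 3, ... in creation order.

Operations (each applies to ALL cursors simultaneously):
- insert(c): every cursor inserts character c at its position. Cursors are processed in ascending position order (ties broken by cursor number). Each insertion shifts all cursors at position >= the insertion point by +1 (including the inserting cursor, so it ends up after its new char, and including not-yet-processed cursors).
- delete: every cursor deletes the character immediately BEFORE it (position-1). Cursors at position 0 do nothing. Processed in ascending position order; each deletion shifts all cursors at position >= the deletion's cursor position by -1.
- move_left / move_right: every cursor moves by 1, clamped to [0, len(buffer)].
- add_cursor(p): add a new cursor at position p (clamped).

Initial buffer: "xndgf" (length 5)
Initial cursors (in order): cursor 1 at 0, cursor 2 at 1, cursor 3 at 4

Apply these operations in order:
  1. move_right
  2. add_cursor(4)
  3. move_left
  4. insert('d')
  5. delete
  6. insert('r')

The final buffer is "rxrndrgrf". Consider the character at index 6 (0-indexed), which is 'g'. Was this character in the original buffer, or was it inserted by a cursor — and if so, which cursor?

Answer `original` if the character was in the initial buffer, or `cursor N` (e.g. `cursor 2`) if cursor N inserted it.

After op 1 (move_right): buffer="xndgf" (len 5), cursors c1@1 c2@2 c3@5, authorship .....
After op 2 (add_cursor(4)): buffer="xndgf" (len 5), cursors c1@1 c2@2 c4@4 c3@5, authorship .....
After op 3 (move_left): buffer="xndgf" (len 5), cursors c1@0 c2@1 c4@3 c3@4, authorship .....
After op 4 (insert('d')): buffer="dxdnddgdf" (len 9), cursors c1@1 c2@3 c4@6 c3@8, authorship 1.2..4.3.
After op 5 (delete): buffer="xndgf" (len 5), cursors c1@0 c2@1 c4@3 c3@4, authorship .....
After op 6 (insert('r')): buffer="rxrndrgrf" (len 9), cursors c1@1 c2@3 c4@6 c3@8, authorship 1.2..4.3.
Authorship (.=original, N=cursor N): 1 . 2 . . 4 . 3 .
Index 6: author = original

Answer: original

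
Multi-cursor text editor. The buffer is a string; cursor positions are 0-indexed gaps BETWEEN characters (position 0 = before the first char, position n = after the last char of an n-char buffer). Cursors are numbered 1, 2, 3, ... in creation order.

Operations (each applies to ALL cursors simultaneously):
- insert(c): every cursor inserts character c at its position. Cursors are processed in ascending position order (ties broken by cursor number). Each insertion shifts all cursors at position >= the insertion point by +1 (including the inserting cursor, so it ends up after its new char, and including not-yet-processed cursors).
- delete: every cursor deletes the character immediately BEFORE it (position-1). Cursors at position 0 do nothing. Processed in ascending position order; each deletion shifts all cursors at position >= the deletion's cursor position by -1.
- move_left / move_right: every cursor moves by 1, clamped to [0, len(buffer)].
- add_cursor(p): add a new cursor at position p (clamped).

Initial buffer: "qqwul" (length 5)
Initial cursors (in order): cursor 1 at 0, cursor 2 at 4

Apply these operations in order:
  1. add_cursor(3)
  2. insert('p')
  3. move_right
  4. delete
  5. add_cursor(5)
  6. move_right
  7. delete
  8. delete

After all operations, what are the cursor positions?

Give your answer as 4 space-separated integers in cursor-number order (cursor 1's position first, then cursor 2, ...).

After op 1 (add_cursor(3)): buffer="qqwul" (len 5), cursors c1@0 c3@3 c2@4, authorship .....
After op 2 (insert('p')): buffer="pqqwpupl" (len 8), cursors c1@1 c3@5 c2@7, authorship 1...3.2.
After op 3 (move_right): buffer="pqqwpupl" (len 8), cursors c1@2 c3@6 c2@8, authorship 1...3.2.
After op 4 (delete): buffer="pqwpp" (len 5), cursors c1@1 c3@4 c2@5, authorship 1..32
After op 5 (add_cursor(5)): buffer="pqwpp" (len 5), cursors c1@1 c3@4 c2@5 c4@5, authorship 1..32
After op 6 (move_right): buffer="pqwpp" (len 5), cursors c1@2 c2@5 c3@5 c4@5, authorship 1..32
After op 7 (delete): buffer="p" (len 1), cursors c1@1 c2@1 c3@1 c4@1, authorship 1
After op 8 (delete): buffer="" (len 0), cursors c1@0 c2@0 c3@0 c4@0, authorship 

Answer: 0 0 0 0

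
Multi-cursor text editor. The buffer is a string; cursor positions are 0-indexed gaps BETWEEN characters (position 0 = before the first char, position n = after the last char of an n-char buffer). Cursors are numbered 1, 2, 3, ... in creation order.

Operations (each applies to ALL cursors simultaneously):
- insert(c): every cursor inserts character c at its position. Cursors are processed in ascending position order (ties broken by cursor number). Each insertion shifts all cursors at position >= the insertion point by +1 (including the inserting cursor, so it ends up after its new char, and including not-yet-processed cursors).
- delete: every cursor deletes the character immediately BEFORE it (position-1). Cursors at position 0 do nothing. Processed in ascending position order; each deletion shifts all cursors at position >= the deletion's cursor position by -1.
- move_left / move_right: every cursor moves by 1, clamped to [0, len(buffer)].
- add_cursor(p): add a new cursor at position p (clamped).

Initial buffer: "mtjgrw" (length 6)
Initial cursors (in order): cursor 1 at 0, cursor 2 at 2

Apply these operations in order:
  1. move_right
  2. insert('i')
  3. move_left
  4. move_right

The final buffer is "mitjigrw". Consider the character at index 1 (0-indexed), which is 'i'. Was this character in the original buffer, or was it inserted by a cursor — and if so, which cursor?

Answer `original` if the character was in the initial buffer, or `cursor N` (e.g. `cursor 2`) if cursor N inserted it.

After op 1 (move_right): buffer="mtjgrw" (len 6), cursors c1@1 c2@3, authorship ......
After op 2 (insert('i')): buffer="mitjigrw" (len 8), cursors c1@2 c2@5, authorship .1..2...
After op 3 (move_left): buffer="mitjigrw" (len 8), cursors c1@1 c2@4, authorship .1..2...
After op 4 (move_right): buffer="mitjigrw" (len 8), cursors c1@2 c2@5, authorship .1..2...
Authorship (.=original, N=cursor N): . 1 . . 2 . . .
Index 1: author = 1

Answer: cursor 1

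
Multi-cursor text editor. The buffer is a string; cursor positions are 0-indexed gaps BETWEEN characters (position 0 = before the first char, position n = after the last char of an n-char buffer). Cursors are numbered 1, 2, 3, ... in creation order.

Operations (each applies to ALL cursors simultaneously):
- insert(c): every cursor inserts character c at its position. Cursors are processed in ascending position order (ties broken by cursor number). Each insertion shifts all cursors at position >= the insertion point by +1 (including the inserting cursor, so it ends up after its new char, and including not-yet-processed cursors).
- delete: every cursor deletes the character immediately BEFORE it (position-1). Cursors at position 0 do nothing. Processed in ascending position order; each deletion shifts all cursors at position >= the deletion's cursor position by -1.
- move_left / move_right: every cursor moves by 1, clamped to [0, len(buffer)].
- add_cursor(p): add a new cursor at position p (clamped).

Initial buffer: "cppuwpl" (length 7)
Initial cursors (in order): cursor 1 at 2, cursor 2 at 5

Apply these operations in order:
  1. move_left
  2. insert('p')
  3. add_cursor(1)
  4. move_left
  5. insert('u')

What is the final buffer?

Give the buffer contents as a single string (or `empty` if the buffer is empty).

After op 1 (move_left): buffer="cppuwpl" (len 7), cursors c1@1 c2@4, authorship .......
After op 2 (insert('p')): buffer="cpppupwpl" (len 9), cursors c1@2 c2@6, authorship .1...2...
After op 3 (add_cursor(1)): buffer="cpppupwpl" (len 9), cursors c3@1 c1@2 c2@6, authorship .1...2...
After op 4 (move_left): buffer="cpppupwpl" (len 9), cursors c3@0 c1@1 c2@5, authorship .1...2...
After op 5 (insert('u')): buffer="ucupppuupwpl" (len 12), cursors c3@1 c1@3 c2@8, authorship 3.11...22...

Answer: ucupppuupwpl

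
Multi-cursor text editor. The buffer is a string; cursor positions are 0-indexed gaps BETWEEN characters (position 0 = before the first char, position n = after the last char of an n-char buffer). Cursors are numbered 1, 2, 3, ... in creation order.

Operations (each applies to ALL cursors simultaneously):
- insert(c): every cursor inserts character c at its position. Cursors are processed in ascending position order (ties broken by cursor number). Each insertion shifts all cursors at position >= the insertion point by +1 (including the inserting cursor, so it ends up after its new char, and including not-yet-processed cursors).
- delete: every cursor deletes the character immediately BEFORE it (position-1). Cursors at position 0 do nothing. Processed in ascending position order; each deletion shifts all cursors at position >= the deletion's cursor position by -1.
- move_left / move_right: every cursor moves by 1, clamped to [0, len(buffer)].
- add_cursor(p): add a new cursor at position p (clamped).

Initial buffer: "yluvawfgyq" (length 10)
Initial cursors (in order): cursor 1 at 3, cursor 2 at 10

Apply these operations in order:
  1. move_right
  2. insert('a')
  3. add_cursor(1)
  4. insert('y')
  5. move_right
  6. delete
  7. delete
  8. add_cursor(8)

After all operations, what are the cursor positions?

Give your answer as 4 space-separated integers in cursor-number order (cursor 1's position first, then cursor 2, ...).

Answer: 4 9 1 8

Derivation:
After op 1 (move_right): buffer="yluvawfgyq" (len 10), cursors c1@4 c2@10, authorship ..........
After op 2 (insert('a')): buffer="yluvaawfgyqa" (len 12), cursors c1@5 c2@12, authorship ....1......2
After op 3 (add_cursor(1)): buffer="yluvaawfgyqa" (len 12), cursors c3@1 c1@5 c2@12, authorship ....1......2
After op 4 (insert('y')): buffer="yyluvayawfgyqay" (len 15), cursors c3@2 c1@7 c2@15, authorship .3...11......22
After op 5 (move_right): buffer="yyluvayawfgyqay" (len 15), cursors c3@3 c1@8 c2@15, authorship .3...11......22
After op 6 (delete): buffer="yyuvaywfgyqa" (len 12), cursors c3@2 c1@6 c2@12, authorship .3..11.....2
After op 7 (delete): buffer="yuvawfgyq" (len 9), cursors c3@1 c1@4 c2@9, authorship ...1.....
After op 8 (add_cursor(8)): buffer="yuvawfgyq" (len 9), cursors c3@1 c1@4 c4@8 c2@9, authorship ...1.....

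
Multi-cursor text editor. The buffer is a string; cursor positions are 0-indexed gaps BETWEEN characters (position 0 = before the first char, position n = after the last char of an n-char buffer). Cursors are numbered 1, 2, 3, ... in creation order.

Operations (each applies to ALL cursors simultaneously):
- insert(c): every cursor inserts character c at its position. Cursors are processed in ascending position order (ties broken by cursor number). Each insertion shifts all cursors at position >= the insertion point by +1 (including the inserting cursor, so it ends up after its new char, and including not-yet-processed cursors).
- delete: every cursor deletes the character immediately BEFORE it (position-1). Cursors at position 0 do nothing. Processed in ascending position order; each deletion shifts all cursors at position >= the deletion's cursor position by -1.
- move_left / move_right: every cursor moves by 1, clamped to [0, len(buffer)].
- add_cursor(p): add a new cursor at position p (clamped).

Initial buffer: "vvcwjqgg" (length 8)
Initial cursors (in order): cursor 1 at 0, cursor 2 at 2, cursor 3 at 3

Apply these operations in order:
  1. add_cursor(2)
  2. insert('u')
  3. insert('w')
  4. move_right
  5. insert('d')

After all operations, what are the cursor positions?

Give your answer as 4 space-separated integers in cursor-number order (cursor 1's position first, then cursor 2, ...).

Answer: 4 12 16 12

Derivation:
After op 1 (add_cursor(2)): buffer="vvcwjqgg" (len 8), cursors c1@0 c2@2 c4@2 c3@3, authorship ........
After op 2 (insert('u')): buffer="uvvuucuwjqgg" (len 12), cursors c1@1 c2@5 c4@5 c3@7, authorship 1..24.3.....
After op 3 (insert('w')): buffer="uwvvuuwwcuwwjqgg" (len 16), cursors c1@2 c2@8 c4@8 c3@11, authorship 11..2424.33.....
After op 4 (move_right): buffer="uwvvuuwwcuwwjqgg" (len 16), cursors c1@3 c2@9 c4@9 c3@12, authorship 11..2424.33.....
After op 5 (insert('d')): buffer="uwvdvuuwwcdduwwdjqgg" (len 20), cursors c1@4 c2@12 c4@12 c3@16, authorship 11.1.2424.2433.3....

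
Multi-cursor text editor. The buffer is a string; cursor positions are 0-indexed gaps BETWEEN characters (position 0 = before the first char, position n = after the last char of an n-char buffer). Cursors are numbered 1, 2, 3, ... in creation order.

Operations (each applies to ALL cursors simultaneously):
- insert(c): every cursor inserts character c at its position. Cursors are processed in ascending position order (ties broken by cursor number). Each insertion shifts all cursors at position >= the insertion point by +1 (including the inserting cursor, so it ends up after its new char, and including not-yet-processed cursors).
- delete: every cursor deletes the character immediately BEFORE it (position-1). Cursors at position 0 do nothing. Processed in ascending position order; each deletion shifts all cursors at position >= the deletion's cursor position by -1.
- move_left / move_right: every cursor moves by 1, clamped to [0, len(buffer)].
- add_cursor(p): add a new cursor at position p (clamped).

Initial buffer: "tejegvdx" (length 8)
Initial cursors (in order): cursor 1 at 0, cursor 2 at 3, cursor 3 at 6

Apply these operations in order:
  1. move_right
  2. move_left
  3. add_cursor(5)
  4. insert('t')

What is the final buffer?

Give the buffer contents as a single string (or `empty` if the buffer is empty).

Answer: ttejtegtvtdx

Derivation:
After op 1 (move_right): buffer="tejegvdx" (len 8), cursors c1@1 c2@4 c3@7, authorship ........
After op 2 (move_left): buffer="tejegvdx" (len 8), cursors c1@0 c2@3 c3@6, authorship ........
After op 3 (add_cursor(5)): buffer="tejegvdx" (len 8), cursors c1@0 c2@3 c4@5 c3@6, authorship ........
After op 4 (insert('t')): buffer="ttejtegtvtdx" (len 12), cursors c1@1 c2@5 c4@8 c3@10, authorship 1...2..4.3..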